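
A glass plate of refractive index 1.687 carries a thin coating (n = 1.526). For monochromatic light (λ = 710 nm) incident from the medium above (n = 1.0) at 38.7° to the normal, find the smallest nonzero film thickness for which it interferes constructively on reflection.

255 nm

Ray reflecting at the top interface goes from n = 1.0 toward n = 1.526: a half-wave phase shift.
Ray reflecting at the bottom interface goes from n = 1.526 toward n = 1.687: a half-wave phase shift.
Zero or two π shifts → no net half-wave offset.
So the condition for constructive reflection is 2 n t cos θ_r = m λ.
Snell's law: 1.0 sin 38.7° = 1.526 sin θ_r → sin θ_r = 0.410, cos θ_r = 0.912.
Minimum nonzero at m = 1: t = λ / (2 n cos θ_r) = 710 / (2 × 1.526 × 0.912) = 255 nm.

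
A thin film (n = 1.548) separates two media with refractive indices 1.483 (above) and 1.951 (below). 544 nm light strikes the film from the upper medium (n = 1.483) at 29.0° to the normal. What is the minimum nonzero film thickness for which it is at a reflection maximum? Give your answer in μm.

0.198 μm

Ray reflecting at the top interface goes from n = 1.483 toward n = 1.548: a half-wave phase shift.
Ray reflecting at the bottom interface goes from n = 1.548 toward n = 1.951: a half-wave phase shift.
The two reflections carry the same phase change, so no net offset.
With no net inversion, constructive interference in reflection requires 2 n t cos θ_r = m λ.
Snell's law: 1.483 sin 29.0° = 1.548 sin θ_r → sin θ_r = 0.464, cos θ_r = 0.886.
Minimum nonzero at m = 1: t = λ / (2 n cos θ_r) = 544 / (2 × 1.548 × 0.886) = 198 nm.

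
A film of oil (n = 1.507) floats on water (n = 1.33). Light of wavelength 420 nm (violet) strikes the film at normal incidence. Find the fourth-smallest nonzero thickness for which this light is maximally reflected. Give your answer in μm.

0.488 μm

At the upper boundary (n = 1.0 to n = 1.507) the reflected ray undergoes a half-wave phase shift.
At the lower boundary (n = 1.507 to n = 1.33) the reflected ray undergoes no phase shift.
Exactly one π shift → a net half-wave offset.
With one net inversion, constructive interference in reflection requires 2 n t = (m + ½) λ.
The fourth-smallest nonzero thickness corresponds to m = 3: t = (m + ½) λ / (2 n) = 3.50 × 420 / (2 × 1.507) = 488 nm.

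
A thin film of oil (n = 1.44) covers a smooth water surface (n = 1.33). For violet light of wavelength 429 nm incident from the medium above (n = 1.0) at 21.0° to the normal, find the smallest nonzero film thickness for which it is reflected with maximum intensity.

76.9 nm

Top surface (1.0 → 1.44): reflection off a higher-index medium gives a half-wave phase shift.
Bottom surface (1.44 → 1.33): reflection off a lower-index medium gives no phase shift.
Exactly one π shift → a net half-wave offset.
So the condition for constructive reflection is 2 n t cos θ_r = (m + ½) λ.
Snell's law: 1.0 sin 21.0° = 1.44 sin θ_r → sin θ_r = 0.249, cos θ_r = 0.969.
Minimum at m = 0: t = λ / (4 n cos θ_r) = 429 / (4 × 1.44 × 0.969) = 76.9 nm.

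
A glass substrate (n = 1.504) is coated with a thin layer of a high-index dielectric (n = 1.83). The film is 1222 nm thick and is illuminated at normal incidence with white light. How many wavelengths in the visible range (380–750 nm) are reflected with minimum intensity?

Ray reflecting at the top interface goes from n = 1.0 toward n = 1.83: a half-wave phase shift.
At the lower boundary (n = 1.83 to n = 1.504) the reflected ray undergoes no phase shift.
Net: one phase inversion between the two reflected rays.
For dark reflection here: 2 n t = m λ.
λ = 2 n t / m = 4473 / m nm.
m=5: 895 nm (IR); m=6: 745 nm (visible); m=7: 639 nm (visible); m=8: 559 nm (visible); m=9: 497 nm (visible); m=10: 447 nm (visible); m=11: 407 nm (visible); m=12: 373 nm (UV).

6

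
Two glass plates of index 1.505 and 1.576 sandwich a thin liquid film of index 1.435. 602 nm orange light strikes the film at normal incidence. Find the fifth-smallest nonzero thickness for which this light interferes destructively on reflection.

1049 nm

Ray reflecting at the top interface goes from n = 1.505 toward n = 1.435: no phase shift.
Ray reflecting at the bottom interface goes from n = 1.435 toward n = 1.576: a half-wave phase shift.
Net: one phase inversion between the two reflected rays.
For weak reflection here: 2 n t = m λ.
The fifth-smallest nonzero thickness corresponds to m = 5: t = m λ / (2 n) = 5.00 × 602 / (2 × 1.435) = 1049 nm.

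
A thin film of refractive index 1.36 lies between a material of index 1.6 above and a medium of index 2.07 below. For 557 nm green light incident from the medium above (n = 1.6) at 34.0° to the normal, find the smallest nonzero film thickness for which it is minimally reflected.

Top surface (1.6 → 1.36): reflection off a lower-index medium gives no phase shift.
At the lower boundary (n = 1.36 to n = 2.07) the reflected ray undergoes a half-wave phase shift.
The two reflections differ by half a wavelength.
For dark reflection here: 2 n t cos θ_r = m λ.
Snell's law: 1.6 sin 34.0° = 1.36 sin θ_r → sin θ_r = 0.658, cos θ_r = 0.753.
Minimum nonzero at m = 1: t = λ / (2 n cos θ_r) = 557 / (2 × 1.36 × 0.753) = 272 nm.

272 nm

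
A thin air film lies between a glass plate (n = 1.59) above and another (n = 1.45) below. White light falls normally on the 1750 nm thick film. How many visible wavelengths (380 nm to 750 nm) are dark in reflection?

5

At the upper boundary (n = 1.59 to n = 1.0) the reflected ray undergoes no phase shift.
At the lower boundary (n = 1.0 to n = 1.45) the reflected ray undergoes a half-wave phase shift.
Net: one phase inversion between the two reflected rays.
For dark reflection here: 2 n t = m λ.
λ = 2 n t / m = 3500 / m nm.
m=4: 875 nm (IR); m=5: 700 nm (visible); m=6: 583 nm (visible); m=7: 500 nm (visible); m=8: 438 nm (visible); m=9: 389 nm (visible); m=10: 350 nm (UV).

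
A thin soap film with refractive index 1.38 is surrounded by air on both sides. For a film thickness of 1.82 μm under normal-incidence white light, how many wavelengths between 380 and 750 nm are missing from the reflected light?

7

At the upper boundary (n = 1.0 to n = 1.38) the reflected ray undergoes a half-wave phase shift.
Bottom surface (1.38 → 1.0): reflection off a lower-index medium gives no phase shift.
Exactly one π shift → a net half-wave offset.
With one net inversion, destructive interference in reflection requires 2 n t = m λ.
λ = 2 n t / m = 5023 / m nm.
m=6: 837 nm (IR); m=7: 718 nm (visible); m=8: 628 nm (visible); m=9: 558 nm (visible); m=10: 502 nm (visible); m=11: 457 nm (visible); m=12: 419 nm (visible); m=13: 386 nm (visible); m=14: 359 nm (UV).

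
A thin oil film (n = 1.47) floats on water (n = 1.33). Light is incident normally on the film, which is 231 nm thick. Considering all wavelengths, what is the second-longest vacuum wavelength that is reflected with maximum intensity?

453 nm

At the upper boundary (n = 1.0 to n = 1.47) the reflected ray undergoes a half-wave phase shift.
Bottom surface (1.47 → 1.33): reflection off a lower-index medium gives no phase shift.
Exactly one π shift → a net half-wave offset.
So the condition for constructive reflection is 2 n t = (m + ½) λ.
λ = 2 n t / (m + ½). The second-longest wavelength is m = 1: λ = 2 × 1.47 × 231 / 1.50 = 453 nm.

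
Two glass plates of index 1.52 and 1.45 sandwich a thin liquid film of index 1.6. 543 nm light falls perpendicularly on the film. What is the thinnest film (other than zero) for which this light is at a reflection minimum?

Ray reflecting at the top interface goes from n = 1.52 toward n = 1.6: a half-wave phase shift.
At the lower boundary (n = 1.6 to n = 1.45) the reflected ray undergoes no phase shift.
The two reflections differ by half a wavelength.
For minimum reflection here: 2 n t = m λ.
Minimum nonzero at m = 1: t = λ / (2 n) = 543 / (2 × 1.6) = 170 nm.

170 nm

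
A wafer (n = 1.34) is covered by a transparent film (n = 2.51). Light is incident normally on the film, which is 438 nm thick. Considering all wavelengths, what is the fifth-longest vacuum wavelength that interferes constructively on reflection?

At the upper boundary (n = 1.0 to n = 2.51) the reflected ray undergoes a half-wave phase shift.
Bottom surface (2.51 → 1.34): reflection off a lower-index medium gives no phase shift.
Exactly one π shift → a net half-wave offset.
So the condition for constructive reflection is 2 n t = (m + ½) λ.
λ = 2 n t / (m + ½). The fifth-longest wavelength is m = 4: λ = 2 × 2.51 × 438 / 4.50 = 489 nm.

489 nm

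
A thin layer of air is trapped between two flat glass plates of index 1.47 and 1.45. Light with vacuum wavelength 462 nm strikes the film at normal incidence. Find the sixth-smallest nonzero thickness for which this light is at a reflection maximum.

1271 nm

At the upper boundary (n = 1.47 to n = 1.0) the reflected ray undergoes no phase shift.
Ray reflecting at the bottom interface goes from n = 1.0 toward n = 1.45: a half-wave phase shift.
The two reflections differ by half a wavelength.
For maximum reflection here: 2 n t = (m + ½) λ.
The sixth-smallest nonzero thickness corresponds to m = 5: t = (m + ½) λ / (2 n) = 5.50 × 462 / (2 × 1.0) = 1271 nm.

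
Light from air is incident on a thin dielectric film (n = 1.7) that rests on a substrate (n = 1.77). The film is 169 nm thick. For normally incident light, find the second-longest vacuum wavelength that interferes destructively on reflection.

383 nm

Ray reflecting at the top interface goes from n = 1.0 toward n = 1.7: a half-wave phase shift.
Bottom surface (1.7 → 1.77): reflection off a higher-index medium gives a half-wave phase shift.
The two reflections carry the same phase change, so no net offset.
For dark reflection here: 2 n t = (m + ½) λ.
λ = 2 n t / (m + ½). The second-longest wavelength is m = 1: λ = 2 × 1.7 × 169 / 1.50 = 383 nm.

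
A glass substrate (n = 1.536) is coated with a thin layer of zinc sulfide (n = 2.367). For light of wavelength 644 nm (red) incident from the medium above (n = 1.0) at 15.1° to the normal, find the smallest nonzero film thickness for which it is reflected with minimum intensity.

137 nm

At the upper boundary (n = 1.0 to n = 2.367) the reflected ray undergoes a half-wave phase shift.
Bottom surface (2.367 → 1.536): reflection off a lower-index medium gives no phase shift.
Exactly one π shift → a net half-wave offset.
So the condition for destructive reflection is 2 n t cos θ_r = m λ.
Snell's law: 1.0 sin 15.1° = 2.367 sin θ_r → sin θ_r = 0.110, cos θ_r = 0.994.
Minimum nonzero at m = 1: t = λ / (2 n cos θ_r) = 644 / (2 × 2.367 × 0.994) = 137 nm.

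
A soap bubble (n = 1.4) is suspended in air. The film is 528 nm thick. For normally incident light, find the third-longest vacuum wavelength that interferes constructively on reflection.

591 nm

Top surface (1.0 → 1.4): reflection off a higher-index medium gives a half-wave phase shift.
Bottom surface (1.4 → 1.0): reflection off a lower-index medium gives no phase shift.
Net: one phase inversion between the two reflected rays.
For bright reflection here: 2 n t = (m + ½) λ.
λ = 2 n t / (m + ½). The third-longest wavelength is m = 2: λ = 2 × 1.4 × 528 / 2.50 = 591 nm.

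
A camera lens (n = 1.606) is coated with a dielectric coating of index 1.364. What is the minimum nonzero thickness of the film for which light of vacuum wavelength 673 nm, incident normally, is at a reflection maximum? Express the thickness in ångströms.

At the upper boundary (n = 1.0 to n = 1.364) the reflected ray undergoes a half-wave phase shift.
At the lower boundary (n = 1.364 to n = 1.606) the reflected ray undergoes a half-wave phase shift.
Zero or two π shifts → no net half-wave offset.
For strong reflection here: 2 n t = m λ.
Minimum nonzero at m = 1: t = λ / (2 n) = 673 / (2 × 1.364) = 247 nm.

2467 Å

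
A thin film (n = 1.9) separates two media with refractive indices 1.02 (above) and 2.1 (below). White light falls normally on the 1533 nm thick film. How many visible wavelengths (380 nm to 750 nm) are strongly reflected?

Ray reflecting at the top interface goes from n = 1.02 toward n = 1.9: a half-wave phase shift.
At the lower boundary (n = 1.9 to n = 2.1) the reflected ray undergoes a half-wave phase shift.
Zero or two π shifts → no net half-wave offset.
For strong reflection here: 2 n t = m λ.
λ = 2 n t / m = 5825 / m nm.
m=7: 832 nm (IR); m=8: 728 nm (visible); m=9: 647 nm (visible); m=10: 583 nm (visible); m=11: 530 nm (visible); m=12: 485 nm (visible); m=13: 448 nm (visible); m=14: 416 nm (visible); m=15: 388 nm (visible); m=16: 364 nm (UV).

8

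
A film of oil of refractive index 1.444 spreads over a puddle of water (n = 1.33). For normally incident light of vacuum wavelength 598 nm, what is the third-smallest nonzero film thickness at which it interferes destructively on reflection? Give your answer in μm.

0.621 μm

At the upper boundary (n = 1.0 to n = 1.444) the reflected ray undergoes a half-wave phase shift.
Ray reflecting at the bottom interface goes from n = 1.444 toward n = 1.33: no phase shift.
The two reflections differ by half a wavelength.
So the condition for destructive reflection is 2 n t = m λ.
The third-smallest nonzero thickness corresponds to m = 3: t = m λ / (2 n) = 3.00 × 598 / (2 × 1.444) = 621 nm.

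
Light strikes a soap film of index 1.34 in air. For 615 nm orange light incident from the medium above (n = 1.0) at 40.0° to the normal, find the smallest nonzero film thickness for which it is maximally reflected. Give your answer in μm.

Top surface (1.0 → 1.34): reflection off a higher-index medium gives a half-wave phase shift.
Bottom surface (1.34 → 1.0): reflection off a lower-index medium gives no phase shift.
The two reflections differ by half a wavelength.
With one net inversion, constructive interference in reflection requires 2 n t cos θ_r = (m + ½) λ.
Snell's law: 1.0 sin 40.0° = 1.34 sin θ_r → sin θ_r = 0.480, cos θ_r = 0.877.
Minimum at m = 0: t = λ / (4 n cos θ_r) = 615 / (4 × 1.34 × 0.877) = 131 nm.

0.131 μm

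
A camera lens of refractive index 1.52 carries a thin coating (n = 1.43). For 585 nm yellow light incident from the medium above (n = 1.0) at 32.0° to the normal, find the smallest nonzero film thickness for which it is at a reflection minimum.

Top surface (1.0 → 1.43): reflection off a higher-index medium gives a half-wave phase shift.
At the lower boundary (n = 1.43 to n = 1.52) the reflected ray undergoes a half-wave phase shift.
The two reflections carry the same phase change, so no net offset.
So the condition for destructive reflection is 2 n t cos θ_r = (m + ½) λ.
Snell's law: 1.0 sin 32.0° = 1.43 sin θ_r → sin θ_r = 0.371, cos θ_r = 0.929.
Minimum at m = 0: t = λ / (4 n cos θ_r) = 585 / (4 × 1.43 × 0.929) = 110 nm.

110 nm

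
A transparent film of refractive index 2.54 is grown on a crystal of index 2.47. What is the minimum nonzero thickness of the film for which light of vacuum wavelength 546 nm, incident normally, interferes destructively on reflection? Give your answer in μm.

Top surface (1.0 → 2.54): reflection off a higher-index medium gives a half-wave phase shift.
At the lower boundary (n = 2.54 to n = 2.47) the reflected ray undergoes no phase shift.
Net: one phase inversion between the two reflected rays.
So the condition for destructive reflection is 2 n t = m λ.
Minimum nonzero at m = 1: t = λ / (2 n) = 546 / (2 × 2.54) = 107 nm.

0.107 μm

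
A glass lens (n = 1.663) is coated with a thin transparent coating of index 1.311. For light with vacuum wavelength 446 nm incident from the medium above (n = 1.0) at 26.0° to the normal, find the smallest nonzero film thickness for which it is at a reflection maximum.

180 nm

Ray reflecting at the top interface goes from n = 1.0 toward n = 1.311: a half-wave phase shift.
At the lower boundary (n = 1.311 to n = 1.663) the reflected ray undergoes a half-wave phase shift.
The two reflections carry the same phase change, so no net offset.
For strong reflection here: 2 n t cos θ_r = m λ.
Snell's law: 1.0 sin 26.0° = 1.311 sin θ_r → sin θ_r = 0.334, cos θ_r = 0.942.
Minimum nonzero at m = 1: t = λ / (2 n cos θ_r) = 446 / (2 × 1.311 × 0.942) = 180 nm.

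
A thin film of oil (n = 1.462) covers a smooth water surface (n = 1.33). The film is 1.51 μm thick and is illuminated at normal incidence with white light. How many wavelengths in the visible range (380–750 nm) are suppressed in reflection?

6

At the upper boundary (n = 1.0 to n = 1.462) the reflected ray undergoes a half-wave phase shift.
At the lower boundary (n = 1.462 to n = 1.33) the reflected ray undergoes no phase shift.
The two reflections differ by half a wavelength.
For minimum reflection here: 2 n t = m λ.
λ = 2 n t / m = 4415 / m nm.
m=5: 883 nm (IR); m=6: 736 nm (visible); m=7: 631 nm (visible); m=8: 552 nm (visible); m=9: 491 nm (visible); m=10: 442 nm (visible); m=11: 401 nm (visible); m=12: 368 nm (UV).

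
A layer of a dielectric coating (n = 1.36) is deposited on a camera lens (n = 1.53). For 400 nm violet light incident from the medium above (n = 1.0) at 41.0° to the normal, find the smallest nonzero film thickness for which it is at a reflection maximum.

Top surface (1.0 → 1.36): reflection off a higher-index medium gives a half-wave phase shift.
At the lower boundary (n = 1.36 to n = 1.53) the reflected ray undergoes a half-wave phase shift.
Net: no relative phase inversion (both shifts match).
For bright reflection here: 2 n t cos θ_r = m λ.
Snell's law: 1.0 sin 41.0° = 1.36 sin θ_r → sin θ_r = 0.482, cos θ_r = 0.876.
Minimum nonzero at m = 1: t = λ / (2 n cos θ_r) = 400 / (2 × 1.36 × 0.876) = 168 nm.

168 nm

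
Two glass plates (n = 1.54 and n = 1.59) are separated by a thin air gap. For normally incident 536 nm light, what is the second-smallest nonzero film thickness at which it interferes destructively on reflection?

Top surface (1.54 → 1.0): reflection off a lower-index medium gives no phase shift.
At the lower boundary (n = 1.0 to n = 1.59) the reflected ray undergoes a half-wave phase shift.
Net: one phase inversion between the two reflected rays.
For minimum reflection here: 2 n t = m λ.
The second-smallest nonzero thickness corresponds to m = 2: t = m λ / (2 n) = 2.00 × 536 / (2 × 1.0) = 536 nm.

536 nm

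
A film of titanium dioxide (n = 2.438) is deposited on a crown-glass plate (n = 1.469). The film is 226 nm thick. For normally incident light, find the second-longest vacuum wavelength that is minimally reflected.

551 nm

At the upper boundary (n = 1.0 to n = 2.438) the reflected ray undergoes a half-wave phase shift.
At the lower boundary (n = 2.438 to n = 1.469) the reflected ray undergoes no phase shift.
Net: one phase inversion between the two reflected rays.
With one net inversion, destructive interference in reflection requires 2 n t = m λ.
λ = 2 n t / m. The second-longest wavelength is m = 2: λ = 2 × 2.438 × 226 / 2.00 = 551 nm.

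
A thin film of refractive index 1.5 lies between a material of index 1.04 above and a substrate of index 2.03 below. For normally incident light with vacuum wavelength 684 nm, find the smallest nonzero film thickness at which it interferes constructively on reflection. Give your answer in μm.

0.228 μm

Ray reflecting at the top interface goes from n = 1.04 toward n = 1.5: a half-wave phase shift.
Bottom surface (1.5 → 2.03): reflection off a higher-index medium gives a half-wave phase shift.
Net: no relative phase inversion (both shifts match).
For maximum reflection here: 2 n t = m λ.
Minimum nonzero at m = 1: t = λ / (2 n) = 684 / (2 × 1.5) = 228 nm.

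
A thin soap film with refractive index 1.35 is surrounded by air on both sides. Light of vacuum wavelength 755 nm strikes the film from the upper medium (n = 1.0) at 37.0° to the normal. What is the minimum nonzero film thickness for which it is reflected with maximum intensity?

156 nm

At the upper boundary (n = 1.0 to n = 1.35) the reflected ray undergoes a half-wave phase shift.
At the lower boundary (n = 1.35 to n = 1.0) the reflected ray undergoes no phase shift.
Net: one phase inversion between the two reflected rays.
So the condition for constructive reflection is 2 n t cos θ_r = (m + ½) λ.
Snell's law: 1.0 sin 37.0° = 1.35 sin θ_r → sin θ_r = 0.446, cos θ_r = 0.895.
Minimum at m = 0: t = λ / (4 n cos θ_r) = 755 / (4 × 1.35 × 0.895) = 156 nm.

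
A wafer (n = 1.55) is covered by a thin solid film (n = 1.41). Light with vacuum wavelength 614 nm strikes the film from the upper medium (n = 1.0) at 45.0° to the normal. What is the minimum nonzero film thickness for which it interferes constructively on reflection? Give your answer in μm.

0.252 μm

Ray reflecting at the top interface goes from n = 1.0 toward n = 1.41: a half-wave phase shift.
Ray reflecting at the bottom interface goes from n = 1.41 toward n = 1.55: a half-wave phase shift.
Net: no relative phase inversion (both shifts match).
So the condition for constructive reflection is 2 n t cos θ_r = m λ.
Snell's law: 1.0 sin 45.0° = 1.41 sin θ_r → sin θ_r = 0.501, cos θ_r = 0.865.
Minimum nonzero at m = 1: t = λ / (2 n cos θ_r) = 614 / (2 × 1.41 × 0.865) = 252 nm.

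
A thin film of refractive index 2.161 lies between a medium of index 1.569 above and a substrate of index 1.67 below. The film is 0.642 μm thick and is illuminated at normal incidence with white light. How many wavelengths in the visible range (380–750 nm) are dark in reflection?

4

At the upper boundary (n = 1.569 to n = 2.161) the reflected ray undergoes a half-wave phase shift.
Ray reflecting at the bottom interface goes from n = 2.161 toward n = 1.67: no phase shift.
The two reflections differ by half a wavelength.
So the condition for destructive reflection is 2 n t = m λ.
λ = 2 n t / m = 2775 / m nm.
m=3: 925 nm (IR); m=4: 694 nm (visible); m=5: 555 nm (visible); m=6: 462 nm (visible); m=7: 396 nm (visible); m=8: 347 nm (UV).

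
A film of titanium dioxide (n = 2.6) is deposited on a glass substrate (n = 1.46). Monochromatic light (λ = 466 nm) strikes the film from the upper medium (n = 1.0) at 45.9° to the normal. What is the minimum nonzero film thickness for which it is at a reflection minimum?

Top surface (1.0 → 2.6): reflection off a higher-index medium gives a half-wave phase shift.
Bottom surface (2.6 → 1.46): reflection off a lower-index medium gives no phase shift.
The two reflections differ by half a wavelength.
So the condition for destructive reflection is 2 n t cos θ_r = m λ.
Snell's law: 1.0 sin 45.9° = 2.6 sin θ_r → sin θ_r = 0.276, cos θ_r = 0.961.
Minimum nonzero at m = 1: t = λ / (2 n cos θ_r) = 466 / (2 × 2.6 × 0.961) = 93.2 nm.

93.2 nm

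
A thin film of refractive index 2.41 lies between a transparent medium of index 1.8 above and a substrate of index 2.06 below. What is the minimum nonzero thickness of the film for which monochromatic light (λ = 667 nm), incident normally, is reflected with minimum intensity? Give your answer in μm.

At the upper boundary (n = 1.8 to n = 2.41) the reflected ray undergoes a half-wave phase shift.
Bottom surface (2.41 → 2.06): reflection off a lower-index medium gives no phase shift.
Exactly one π shift → a net half-wave offset.
With one net inversion, destructive interference in reflection requires 2 n t = m λ.
Minimum nonzero at m = 1: t = λ / (2 n) = 667 / (2 × 2.41) = 138 nm.

0.138 μm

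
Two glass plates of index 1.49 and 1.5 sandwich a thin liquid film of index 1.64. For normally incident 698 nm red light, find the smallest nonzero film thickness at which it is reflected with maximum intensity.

Top surface (1.49 → 1.64): reflection off a higher-index medium gives a half-wave phase shift.
Ray reflecting at the bottom interface goes from n = 1.64 toward n = 1.5: no phase shift.
The two reflections differ by half a wavelength.
With one net inversion, constructive interference in reflection requires 2 n t = (m + ½) λ.
Minimum at m = 0: t = λ / (4 n) = 698 / (4 × 1.64) = 106 nm.

106 nm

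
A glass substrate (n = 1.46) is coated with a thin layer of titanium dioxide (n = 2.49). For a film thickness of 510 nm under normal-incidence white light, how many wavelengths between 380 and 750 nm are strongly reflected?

Ray reflecting at the top interface goes from n = 1.0 toward n = 2.49: a half-wave phase shift.
Ray reflecting at the bottom interface goes from n = 2.49 toward n = 1.46: no phase shift.
Net: one phase inversion between the two reflected rays.
With one net inversion, constructive interference in reflection requires 2 n t = (m + ½) λ.
λ = 2 n t / (m + ½) = 2540 / (m + ½) nm.
m=2: 1016 nm (IR); m=3: 726 nm (visible); m=4: 564 nm (visible); m=5: 462 nm (visible); m=6: 391 nm (visible); m=7: 339 nm (UV).

4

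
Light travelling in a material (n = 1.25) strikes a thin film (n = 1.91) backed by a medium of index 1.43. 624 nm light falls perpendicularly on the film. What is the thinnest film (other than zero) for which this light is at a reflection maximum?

81.7 nm

Ray reflecting at the top interface goes from n = 1.25 toward n = 1.91: a half-wave phase shift.
Bottom surface (1.91 → 1.43): reflection off a lower-index medium gives no phase shift.
Exactly one π shift → a net half-wave offset.
With one net inversion, constructive interference in reflection requires 2 n t = (m + ½) λ.
Minimum at m = 0: t = λ / (4 n) = 624 / (4 × 1.91) = 81.7 nm.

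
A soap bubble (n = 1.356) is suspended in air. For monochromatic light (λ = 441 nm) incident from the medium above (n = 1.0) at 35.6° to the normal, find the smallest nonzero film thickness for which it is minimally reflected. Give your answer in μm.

Top surface (1.0 → 1.356): reflection off a higher-index medium gives a half-wave phase shift.
Ray reflecting at the bottom interface goes from n = 1.356 toward n = 1.0: no phase shift.
Exactly one π shift → a net half-wave offset.
With one net inversion, destructive interference in reflection requires 2 n t cos θ_r = m λ.
Snell's law: 1.0 sin 35.6° = 1.356 sin θ_r → sin θ_r = 0.429, cos θ_r = 0.903.
Minimum nonzero at m = 1: t = λ / (2 n cos θ_r) = 441 / (2 × 1.356 × 0.903) = 180 nm.

0.180 μm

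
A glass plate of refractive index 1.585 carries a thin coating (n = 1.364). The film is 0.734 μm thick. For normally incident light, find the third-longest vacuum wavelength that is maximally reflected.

Ray reflecting at the top interface goes from n = 1.0 toward n = 1.364: a half-wave phase shift.
Ray reflecting at the bottom interface goes from n = 1.364 toward n = 1.585: a half-wave phase shift.
The two reflections carry the same phase change, so no net offset.
With no net inversion, constructive interference in reflection requires 2 n t = m λ.
λ = 2 n t / m. The third-longest wavelength is m = 3: λ = 2 × 1.364 × 734 / 3.00 = 667 nm.

667 nm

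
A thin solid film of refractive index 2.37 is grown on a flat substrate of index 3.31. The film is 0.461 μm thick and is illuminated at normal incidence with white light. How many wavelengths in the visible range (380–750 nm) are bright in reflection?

3

At the upper boundary (n = 1.0 to n = 2.37) the reflected ray undergoes a half-wave phase shift.
Bottom surface (2.37 → 3.31): reflection off a higher-index medium gives a half-wave phase shift.
The two reflections carry the same phase change, so no net offset.
So the condition for constructive reflection is 2 n t = m λ.
λ = 2 n t / m = 2185 / m nm.
m=2: 1093 nm (IR); m=3: 728 nm (visible); m=4: 546 nm (visible); m=5: 437 nm (visible); m=6: 364 nm (UV).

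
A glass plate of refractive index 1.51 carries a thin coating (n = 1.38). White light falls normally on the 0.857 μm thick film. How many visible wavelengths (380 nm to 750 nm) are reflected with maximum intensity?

3

Ray reflecting at the top interface goes from n = 1.0 toward n = 1.38: a half-wave phase shift.
Bottom surface (1.38 → 1.51): reflection off a higher-index medium gives a half-wave phase shift.
The two reflections carry the same phase change, so no net offset.
So the condition for constructive reflection is 2 n t = m λ.
λ = 2 n t / m = 2365 / m nm.
m=3: 788 nm (IR); m=4: 591 nm (visible); m=5: 473 nm (visible); m=6: 394 nm (visible); m=7: 338 nm (UV).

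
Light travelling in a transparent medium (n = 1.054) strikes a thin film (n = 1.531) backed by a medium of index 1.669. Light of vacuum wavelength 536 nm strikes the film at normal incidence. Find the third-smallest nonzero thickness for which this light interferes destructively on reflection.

438 nm

At the upper boundary (n = 1.054 to n = 1.531) the reflected ray undergoes a half-wave phase shift.
Bottom surface (1.531 → 1.669): reflection off a higher-index medium gives a half-wave phase shift.
Net: no relative phase inversion (both shifts match).
With no net inversion, destructive interference in reflection requires 2 n t = (m + ½) λ.
The third-smallest nonzero thickness corresponds to m = 2: t = (m + ½) λ / (2 n) = 2.50 × 536 / (2 × 1.531) = 438 nm.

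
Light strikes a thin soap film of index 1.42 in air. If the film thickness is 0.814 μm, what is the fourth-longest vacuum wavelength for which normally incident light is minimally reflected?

At the upper boundary (n = 1.0 to n = 1.42) the reflected ray undergoes a half-wave phase shift.
At the lower boundary (n = 1.42 to n = 1.0) the reflected ray undergoes no phase shift.
Net: one phase inversion between the two reflected rays.
For weak reflection here: 2 n t = m λ.
λ = 2 n t / m. The fourth-longest wavelength is m = 4: λ = 2 × 1.42 × 814 / 4.00 = 578 nm.

578 nm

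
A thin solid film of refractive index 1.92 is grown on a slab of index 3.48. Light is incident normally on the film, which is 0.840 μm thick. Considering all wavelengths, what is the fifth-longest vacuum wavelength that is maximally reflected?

At the upper boundary (n = 1.0 to n = 1.92) the reflected ray undergoes a half-wave phase shift.
Bottom surface (1.92 → 3.48): reflection off a higher-index medium gives a half-wave phase shift.
Net: no relative phase inversion (both shifts match).
So the condition for constructive reflection is 2 n t = m λ.
λ = 2 n t / m. The fifth-longest wavelength is m = 5: λ = 2 × 1.92 × 840 / 5.00 = 645 nm.

645 nm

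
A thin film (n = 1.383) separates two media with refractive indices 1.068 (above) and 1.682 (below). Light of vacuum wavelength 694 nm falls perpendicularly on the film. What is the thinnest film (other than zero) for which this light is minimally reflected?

Top surface (1.068 → 1.383): reflection off a higher-index medium gives a half-wave phase shift.
At the lower boundary (n = 1.383 to n = 1.682) the reflected ray undergoes a half-wave phase shift.
Zero or two π shifts → no net half-wave offset.
With no net inversion, destructive interference in reflection requires 2 n t = (m + ½) λ.
Minimum at m = 0: t = λ / (4 n) = 694 / (4 × 1.383) = 125 nm.

125 nm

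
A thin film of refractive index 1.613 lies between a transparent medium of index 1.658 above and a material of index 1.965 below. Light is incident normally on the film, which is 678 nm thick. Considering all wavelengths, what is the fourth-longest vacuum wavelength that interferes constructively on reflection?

Top surface (1.658 → 1.613): reflection off a lower-index medium gives no phase shift.
Ray reflecting at the bottom interface goes from n = 1.613 toward n = 1.965: a half-wave phase shift.
Exactly one π shift → a net half-wave offset.
So the condition for constructive reflection is 2 n t = (m + ½) λ.
λ = 2 n t / (m + ½). The fourth-longest wavelength is m = 3: λ = 2 × 1.613 × 678 / 3.50 = 625 nm.

625 nm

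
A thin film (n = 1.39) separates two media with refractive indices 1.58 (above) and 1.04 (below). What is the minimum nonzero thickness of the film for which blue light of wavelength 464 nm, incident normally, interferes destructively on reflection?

Top surface (1.58 → 1.39): reflection off a lower-index medium gives no phase shift.
At the lower boundary (n = 1.39 to n = 1.04) the reflected ray undergoes no phase shift.
Zero or two π shifts → no net half-wave offset.
So the condition for destructive reflection is 2 n t = (m + ½) λ.
Minimum at m = 0: t = λ / (4 n) = 464 / (4 × 1.39) = 83.5 nm.

83.5 nm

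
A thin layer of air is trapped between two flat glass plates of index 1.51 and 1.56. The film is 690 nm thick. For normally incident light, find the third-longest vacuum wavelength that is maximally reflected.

552 nm

Top surface (1.51 → 1.0): reflection off a lower-index medium gives no phase shift.
Ray reflecting at the bottom interface goes from n = 1.0 toward n = 1.56: a half-wave phase shift.
Net: one phase inversion between the two reflected rays.
For bright reflection here: 2 n t = (m + ½) λ.
λ = 2 n t / (m + ½). The third-longest wavelength is m = 2: λ = 2 × 1.0 × 690 / 2.50 = 552 nm.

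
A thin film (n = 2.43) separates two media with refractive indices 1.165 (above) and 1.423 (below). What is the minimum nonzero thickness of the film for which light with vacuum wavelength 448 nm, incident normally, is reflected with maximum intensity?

Ray reflecting at the top interface goes from n = 1.165 toward n = 2.43: a half-wave phase shift.
At the lower boundary (n = 2.43 to n = 1.423) the reflected ray undergoes no phase shift.
Net: one phase inversion between the two reflected rays.
For strong reflection here: 2 n t = (m + ½) λ.
Minimum at m = 0: t = λ / (4 n) = 448 / (4 × 2.43) = 46.1 nm.

46.1 nm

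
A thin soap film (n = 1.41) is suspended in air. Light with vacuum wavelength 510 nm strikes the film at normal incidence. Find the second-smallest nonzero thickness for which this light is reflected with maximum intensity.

271 nm

At the upper boundary (n = 1.0 to n = 1.41) the reflected ray undergoes a half-wave phase shift.
At the lower boundary (n = 1.41 to n = 1.0) the reflected ray undergoes no phase shift.
Exactly one π shift → a net half-wave offset.
With one net inversion, constructive interference in reflection requires 2 n t = (m + ½) λ.
The second-smallest nonzero thickness corresponds to m = 1: t = (m + ½) λ / (2 n) = 1.50 × 510 / (2 × 1.41) = 271 nm.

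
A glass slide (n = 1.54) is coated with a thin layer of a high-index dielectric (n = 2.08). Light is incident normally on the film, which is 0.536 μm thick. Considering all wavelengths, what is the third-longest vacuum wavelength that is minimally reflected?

Top surface (1.0 → 2.08): reflection off a higher-index medium gives a half-wave phase shift.
At the lower boundary (n = 2.08 to n = 1.54) the reflected ray undergoes no phase shift.
Exactly one π shift → a net half-wave offset.
For dark reflection here: 2 n t = m λ.
λ = 2 n t / m. The third-longest wavelength is m = 3: λ = 2 × 2.08 × 536 / 3.00 = 743 nm.

743 nm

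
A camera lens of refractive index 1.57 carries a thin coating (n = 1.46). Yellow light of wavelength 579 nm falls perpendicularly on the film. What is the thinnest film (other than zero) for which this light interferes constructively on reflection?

198 nm

Ray reflecting at the top interface goes from n = 1.0 toward n = 1.46: a half-wave phase shift.
Ray reflecting at the bottom interface goes from n = 1.46 toward n = 1.57: a half-wave phase shift.
Net: no relative phase inversion (both shifts match).
For maximum reflection here: 2 n t = m λ.
Minimum nonzero at m = 1: t = λ / (2 n) = 579 / (2 × 1.46) = 198 nm.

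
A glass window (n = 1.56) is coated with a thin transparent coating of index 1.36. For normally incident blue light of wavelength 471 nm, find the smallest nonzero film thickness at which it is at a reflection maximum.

173 nm

Top surface (1.0 → 1.36): reflection off a higher-index medium gives a half-wave phase shift.
Ray reflecting at the bottom interface goes from n = 1.36 toward n = 1.56: a half-wave phase shift.
The two reflections carry the same phase change, so no net offset.
For strong reflection here: 2 n t = m λ.
Minimum nonzero at m = 1: t = λ / (2 n) = 471 / (2 × 1.36) = 173 nm.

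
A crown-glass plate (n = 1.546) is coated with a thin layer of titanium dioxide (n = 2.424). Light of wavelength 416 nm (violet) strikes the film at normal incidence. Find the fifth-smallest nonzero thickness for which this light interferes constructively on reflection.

386 nm

Ray reflecting at the top interface goes from n = 1.0 toward n = 2.424: a half-wave phase shift.
At the lower boundary (n = 2.424 to n = 1.546) the reflected ray undergoes no phase shift.
Exactly one π shift → a net half-wave offset.
For bright reflection here: 2 n t = (m + ½) λ.
The fifth-smallest nonzero thickness corresponds to m = 4: t = (m + ½) λ / (2 n) = 4.50 × 416 / (2 × 2.424) = 386 nm.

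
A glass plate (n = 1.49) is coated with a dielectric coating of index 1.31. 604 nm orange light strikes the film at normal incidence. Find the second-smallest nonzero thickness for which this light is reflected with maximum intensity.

461 nm

Ray reflecting at the top interface goes from n = 1.0 toward n = 1.31: a half-wave phase shift.
Bottom surface (1.31 → 1.49): reflection off a higher-index medium gives a half-wave phase shift.
Zero or two π shifts → no net half-wave offset.
For strong reflection here: 2 n t = m λ.
The second-smallest nonzero thickness corresponds to m = 2: t = m λ / (2 n) = 2.00 × 604 / (2 × 1.31) = 461 nm.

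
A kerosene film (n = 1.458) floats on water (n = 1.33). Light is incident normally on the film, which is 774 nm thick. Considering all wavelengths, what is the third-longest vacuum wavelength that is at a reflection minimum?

Ray reflecting at the top interface goes from n = 1.0 toward n = 1.458: a half-wave phase shift.
Ray reflecting at the bottom interface goes from n = 1.458 toward n = 1.33: no phase shift.
Exactly one π shift → a net half-wave offset.
So the condition for destructive reflection is 2 n t = m λ.
λ = 2 n t / m. The third-longest wavelength is m = 3: λ = 2 × 1.458 × 774 / 3.00 = 752 nm.

752 nm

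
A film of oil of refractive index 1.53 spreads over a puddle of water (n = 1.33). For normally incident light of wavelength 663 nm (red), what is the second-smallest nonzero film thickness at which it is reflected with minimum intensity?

433 nm

Top surface (1.0 → 1.53): reflection off a higher-index medium gives a half-wave phase shift.
Ray reflecting at the bottom interface goes from n = 1.53 toward n = 1.33: no phase shift.
Exactly one π shift → a net half-wave offset.
With one net inversion, destructive interference in reflection requires 2 n t = m λ.
The second-smallest nonzero thickness corresponds to m = 2: t = m λ / (2 n) = 2.00 × 663 / (2 × 1.53) = 433 nm.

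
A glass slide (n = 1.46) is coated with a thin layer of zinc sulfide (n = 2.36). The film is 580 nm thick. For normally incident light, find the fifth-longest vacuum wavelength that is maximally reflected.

608 nm

Top surface (1.0 → 2.36): reflection off a higher-index medium gives a half-wave phase shift.
Bottom surface (2.36 → 1.46): reflection off a lower-index medium gives no phase shift.
The two reflections differ by half a wavelength.
So the condition for constructive reflection is 2 n t = (m + ½) λ.
λ = 2 n t / (m + ½). The fifth-longest wavelength is m = 4: λ = 2 × 2.36 × 580 / 4.50 = 608 nm.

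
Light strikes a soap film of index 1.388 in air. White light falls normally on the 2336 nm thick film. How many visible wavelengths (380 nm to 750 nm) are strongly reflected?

Ray reflecting at the top interface goes from n = 1.0 toward n = 1.388: a half-wave phase shift.
Bottom surface (1.388 → 1.0): reflection off a lower-index medium gives no phase shift.
Exactly one π shift → a net half-wave offset.
So the condition for constructive reflection is 2 n t = (m + ½) λ.
λ = 2 n t / (m + ½) = 6485 / (m + ½) nm.
m=8: 763 nm (IR); m=9: 683 nm (visible); m=10: 618 nm (visible); m=11: 564 nm (visible); m=12: 519 nm (visible); m=13: 480 nm (visible); m=14: 447 nm (visible); m=15: 418 nm (visible); m=16: 393 nm (visible); m=17: 371 nm (UV).

8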